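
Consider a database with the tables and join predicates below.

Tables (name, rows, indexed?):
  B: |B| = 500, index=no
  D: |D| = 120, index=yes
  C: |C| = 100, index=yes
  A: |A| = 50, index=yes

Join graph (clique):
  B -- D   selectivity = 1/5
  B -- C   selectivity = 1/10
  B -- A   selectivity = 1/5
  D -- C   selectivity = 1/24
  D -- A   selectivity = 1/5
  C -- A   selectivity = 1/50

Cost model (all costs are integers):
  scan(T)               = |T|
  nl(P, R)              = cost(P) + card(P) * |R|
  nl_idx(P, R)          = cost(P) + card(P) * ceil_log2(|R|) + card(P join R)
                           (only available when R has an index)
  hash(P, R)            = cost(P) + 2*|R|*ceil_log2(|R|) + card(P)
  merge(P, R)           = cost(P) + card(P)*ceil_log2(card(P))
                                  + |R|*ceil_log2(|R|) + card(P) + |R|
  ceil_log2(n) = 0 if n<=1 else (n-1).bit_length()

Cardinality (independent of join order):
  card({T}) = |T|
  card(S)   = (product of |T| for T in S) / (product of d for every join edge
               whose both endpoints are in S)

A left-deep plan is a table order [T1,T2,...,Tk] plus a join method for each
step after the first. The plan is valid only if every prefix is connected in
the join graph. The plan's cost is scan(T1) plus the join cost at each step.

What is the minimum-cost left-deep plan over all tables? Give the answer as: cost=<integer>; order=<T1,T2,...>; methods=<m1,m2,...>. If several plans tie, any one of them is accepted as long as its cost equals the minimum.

cost=7100; order=A,C,D,B; methods=nl_idx,nl_idx,merge

Selinger DP (subsets sized 1..n):
  {B}: scan cost=500, card=500
  {D}: scan cost=120, card=120
  {C}: scan cost=100, card=100
  {A}: scan cost=50, card=50
  {BD}: card=12000; try (D,hash)→2680, (B,merge)→6080, (D,merge)→6460, (B,hash)→9240, (D,nl_idx)→16000, (B,nl)→60120 …(+1); best=2680 via (D,hash)
  {BC}: card=5000; try (C,hash)→2400, (B,merge)→5900, (C,merge)→6300, (C,nl_idx)→9000, (B,hash)→9200, (B,nl)→50100 …(+1); best=2400 via (C,hash)
  {AB}: card=5000; try (A,hash)→1600, (B,merge)→5400, (A,merge)→5850, (A,nl_idx)→8500, (B,hash)→9100, (B,nl)→25050 …(+1); best=1600 via (A,hash)
  {CD}: card=500; try (D,nl_idx)→1300, (C,nl_idx)→1460, (C,hash)→1640, (D,merge)→1860, (D,hash)→1880, (C,merge)→1880 …(+2); best=1300 via (D,nl_idx)
  {AD}: card=1200; try (A,hash)→840, (D,merge)→1360, (A,merge)→1430, (D,nl_idx)→1600, (D,hash)→1780, (A,nl_idx)→2040 …(+2); best=840 via (A,hash)
  {AC}: card=100; try (C,nl_idx)→500, (A,hash)→800, (A,nl_idx)→800, (C,merge)→1200, (A,merge)→1250, (C,hash)→1500 …(+2); best=500 via (C,nl_idx)
  {BCD}: card=5000; try (D,hash)→9080, (B,hash)→10800, (B,merge)→11300, (C,hash)→16080, (D,nl_idx)→42400, (D,merge)→73360 …(+5); best=9080 via (D,hash)
  {ABD}: card=24000; try (D,hash)→8280, (B,hash)→11040, (A,hash)→15280, (B,merge)→20240, (D,nl_idx)→60600, (D,merge)→72560 …(+5); best=8280 via (D,hash)
  {ABC}: card=1000; try (B,merge)→6300, (C,hash)→8000, (A,hash)→8000, (B,hash)→9600, (A,nl_idx)→33400, (C,nl_idx)→37600 …(+5); best=6300 via (B,merge)
  {ACD}: card=100; try (D,nl_idx)→1300, (D,merge)→2260, (D,hash)→2280, (A,hash)→2400, (C,hash)→3440, (A,nl_idx)→4400 …(+6); best=1300 via (D,nl_idx)
  {ABCD}: card=200; try (B,merge)→7100, (D,hash)→8980, (B,hash)→10400, (D,nl_idx)→13500, (A,hash)→14680, (D,merge)→18260 …(+9); best=7100 via (B,merge)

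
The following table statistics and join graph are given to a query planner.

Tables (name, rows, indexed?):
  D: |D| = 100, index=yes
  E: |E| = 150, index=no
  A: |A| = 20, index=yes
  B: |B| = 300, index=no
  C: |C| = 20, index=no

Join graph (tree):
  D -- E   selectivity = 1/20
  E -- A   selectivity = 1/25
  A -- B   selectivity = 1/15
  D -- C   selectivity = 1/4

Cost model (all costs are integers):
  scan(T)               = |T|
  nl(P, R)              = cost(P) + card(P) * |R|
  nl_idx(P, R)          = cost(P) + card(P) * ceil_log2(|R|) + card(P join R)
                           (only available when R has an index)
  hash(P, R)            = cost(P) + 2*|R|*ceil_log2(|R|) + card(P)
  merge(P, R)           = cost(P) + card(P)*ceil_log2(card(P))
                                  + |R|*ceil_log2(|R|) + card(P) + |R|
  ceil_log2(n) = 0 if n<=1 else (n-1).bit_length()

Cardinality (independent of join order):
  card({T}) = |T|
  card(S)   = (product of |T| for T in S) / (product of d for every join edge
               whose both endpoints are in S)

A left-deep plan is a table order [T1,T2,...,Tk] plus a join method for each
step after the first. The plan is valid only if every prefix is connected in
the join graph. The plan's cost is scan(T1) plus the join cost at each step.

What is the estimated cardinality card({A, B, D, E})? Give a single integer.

12000

Tables in S: A(20), B(300), D(100), E(150)
Edges inside S: D-E(d=20), E-A(d=25), A-B(d=15)
numerator = 20 * 300 * 100 * 150 = 90000000
denominator = 20 * 25 * 15 = 7500
card(S) = 90000000 / 7500 = 12000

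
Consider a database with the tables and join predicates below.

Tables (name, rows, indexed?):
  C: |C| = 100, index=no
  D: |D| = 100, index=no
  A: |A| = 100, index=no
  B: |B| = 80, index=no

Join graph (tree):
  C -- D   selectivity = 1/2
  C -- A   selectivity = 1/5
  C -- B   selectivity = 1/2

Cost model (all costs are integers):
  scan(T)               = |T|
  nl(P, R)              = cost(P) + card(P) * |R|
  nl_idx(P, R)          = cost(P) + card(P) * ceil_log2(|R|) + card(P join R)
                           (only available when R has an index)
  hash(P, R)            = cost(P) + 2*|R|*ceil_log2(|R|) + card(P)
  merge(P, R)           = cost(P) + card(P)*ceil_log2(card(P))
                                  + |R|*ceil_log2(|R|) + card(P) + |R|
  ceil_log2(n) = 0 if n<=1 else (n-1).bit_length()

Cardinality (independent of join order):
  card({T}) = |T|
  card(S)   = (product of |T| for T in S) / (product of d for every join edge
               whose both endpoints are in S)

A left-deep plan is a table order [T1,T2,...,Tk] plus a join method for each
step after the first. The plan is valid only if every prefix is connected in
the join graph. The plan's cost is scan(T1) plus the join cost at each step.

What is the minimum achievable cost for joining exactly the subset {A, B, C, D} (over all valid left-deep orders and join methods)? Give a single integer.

86120

Selinger DP over subsets of {A,B,C,D}:
  {C}: scan cost=100, card=100
  {D}: scan cost=100, card=100
  {A}: scan cost=100, card=100
  {B}: scan cost=80, card=80
  {CD}: card=5000; try (D,hash)→1600, (C,hash)→1600, (D,merge)→1700, (C,merge)→1700, (D,nl)→10100, (C,nl)→10100; best=1600 via (D,hash)
  {AC}: card=2000; try (C,hash)→1600, (A,hash)→1600, (C,merge)→1700, (A,merge)→1700, (C,nl)→10100, (A,nl)→10100; best=1600 via (C,hash)
  {BC}: card=4000; try (B,hash)→1320, (C,merge)→1520, (B,merge)→1540, (C,hash)→1560, (C,nl)→8080, (B,nl)→8100; best=1320 via (B,hash)
  {ACD}: card=100000; try (D,hash)→5000, (A,hash)→8000, (D,merge)→26400, (A,merge)→72400, (D,nl)→201600, (A,nl)→501600; best=5000 via (D,hash)
  {BCD}: card=200000; try (D,hash)→6720, (B,hash)→7720, (D,merge)→54120, (B,merge)→72240, (D,nl)→401320, (B,nl)→401600; best=6720 via (D,hash)
  {ABC}: card=80000; try (B,hash)→4720, (A,hash)→6720, (B,merge)→26240, (A,merge)→54120, (B,nl)→161600, (A,nl)→401320; best=4720 via (B,hash)
  {ABCD}: card=4000000; try (D,hash)→86120, (B,hash)→106120, (A,hash)→208120, (D,merge)→1445520, (B,merge)→1805640, (A,merge)→3807520 …(+3); best=86120 via (D,hash)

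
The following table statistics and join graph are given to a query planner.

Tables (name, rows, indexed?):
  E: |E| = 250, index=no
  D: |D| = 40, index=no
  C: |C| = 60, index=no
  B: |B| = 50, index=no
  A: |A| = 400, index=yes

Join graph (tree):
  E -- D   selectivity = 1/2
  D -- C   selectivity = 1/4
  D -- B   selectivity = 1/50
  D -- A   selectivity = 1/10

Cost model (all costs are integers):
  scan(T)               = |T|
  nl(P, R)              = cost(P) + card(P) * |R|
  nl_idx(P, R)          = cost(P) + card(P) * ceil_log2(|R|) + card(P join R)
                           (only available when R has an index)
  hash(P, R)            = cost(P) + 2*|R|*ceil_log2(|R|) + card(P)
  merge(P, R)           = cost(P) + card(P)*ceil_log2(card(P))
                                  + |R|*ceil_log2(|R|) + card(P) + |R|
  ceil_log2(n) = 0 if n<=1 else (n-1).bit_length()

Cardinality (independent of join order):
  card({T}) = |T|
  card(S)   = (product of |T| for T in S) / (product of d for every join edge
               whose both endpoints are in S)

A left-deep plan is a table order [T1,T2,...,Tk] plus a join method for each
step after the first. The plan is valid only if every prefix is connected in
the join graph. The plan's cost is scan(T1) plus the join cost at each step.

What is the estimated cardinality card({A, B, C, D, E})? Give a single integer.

Tables in S: A(400), B(50), C(60), D(40), E(250)
Edges inside S: E-D(d=2), D-C(d=4), D-B(d=50), D-A(d=10)
numerator = 400 * 50 * 60 * 40 * 250 = 12000000000
denominator = 2 * 4 * 50 * 10 = 4000
card(S) = 12000000000 / 4000 = 3000000

3000000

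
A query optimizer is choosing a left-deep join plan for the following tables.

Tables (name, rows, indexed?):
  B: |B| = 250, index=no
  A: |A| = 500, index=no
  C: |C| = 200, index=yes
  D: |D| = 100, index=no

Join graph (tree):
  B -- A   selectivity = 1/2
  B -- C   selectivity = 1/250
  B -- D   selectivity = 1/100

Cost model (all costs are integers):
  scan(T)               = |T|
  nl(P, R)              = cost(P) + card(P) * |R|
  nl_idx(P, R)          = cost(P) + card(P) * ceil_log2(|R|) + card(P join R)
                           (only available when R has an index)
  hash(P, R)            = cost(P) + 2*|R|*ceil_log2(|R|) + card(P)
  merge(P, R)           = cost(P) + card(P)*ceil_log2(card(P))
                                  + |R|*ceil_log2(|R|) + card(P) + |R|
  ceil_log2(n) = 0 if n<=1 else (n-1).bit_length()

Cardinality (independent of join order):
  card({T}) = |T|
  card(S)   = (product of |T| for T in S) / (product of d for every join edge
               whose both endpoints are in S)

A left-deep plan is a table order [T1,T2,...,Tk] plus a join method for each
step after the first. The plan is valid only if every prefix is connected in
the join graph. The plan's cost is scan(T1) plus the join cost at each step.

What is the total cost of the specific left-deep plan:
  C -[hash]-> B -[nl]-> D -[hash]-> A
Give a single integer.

step 1: scan C: cost=200, card=200
step 2: join B via hash
    card(P join B) = 200*250/(250) = 200
    cost = 200 + 2*250*8 + 200 = 4400
step 3: join D via nl
    card(P join D) = 200*100/(100) = 200
    cost = 4400 + 200*100 = 24400
step 4: join A via hash
    card(P join A) = 200*500/(2) = 50000
    cost = 24400 + 2*500*9 + 200 = 33600

33600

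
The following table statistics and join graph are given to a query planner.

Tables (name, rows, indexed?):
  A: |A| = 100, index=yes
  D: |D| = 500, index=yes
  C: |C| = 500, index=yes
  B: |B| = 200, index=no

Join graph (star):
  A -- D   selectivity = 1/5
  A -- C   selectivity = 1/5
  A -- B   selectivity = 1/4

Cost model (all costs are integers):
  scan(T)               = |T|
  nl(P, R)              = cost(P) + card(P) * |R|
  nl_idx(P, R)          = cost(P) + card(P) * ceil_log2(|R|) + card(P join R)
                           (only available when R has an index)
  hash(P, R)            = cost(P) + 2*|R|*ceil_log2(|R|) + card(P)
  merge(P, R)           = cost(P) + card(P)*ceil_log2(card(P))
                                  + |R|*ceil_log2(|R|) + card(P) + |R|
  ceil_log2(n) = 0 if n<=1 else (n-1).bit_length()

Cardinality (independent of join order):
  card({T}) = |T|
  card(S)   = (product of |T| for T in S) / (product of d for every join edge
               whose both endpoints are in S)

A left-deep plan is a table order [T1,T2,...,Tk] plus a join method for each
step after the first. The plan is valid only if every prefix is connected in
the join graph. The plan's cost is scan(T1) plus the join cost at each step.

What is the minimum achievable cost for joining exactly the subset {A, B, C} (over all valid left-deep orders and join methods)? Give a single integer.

Selinger DP over subsets of {A,B,C}:
  {A}: scan cost=100, card=100
  {C}: scan cost=500, card=500
  {B}: scan cost=200, card=200
  {AC}: card=10000; try (A,hash)→2400, (C,merge)→5900, (A,merge)→6300, (C,hash)→9200, (C,nl_idx)→11000, (A,nl_idx)→14000 …(+2); best=2400 via (A,hash)
  {AB}: card=5000; try (A,hash)→1800, (B,merge)→2700, (A,merge)→2800, (B,hash)→3400, (A,nl_idx)→6600, (B,nl)→20100 …(+1); best=1800 via (A,hash)
  {ABC}: card=500000; try (B,hash)→15600, (C,hash)→15800, (C,merge)→76800, (B,merge)→154200, (C,nl_idx)→546800, (B,nl)→2002400 …(+1); best=15600 via (B,hash)

15600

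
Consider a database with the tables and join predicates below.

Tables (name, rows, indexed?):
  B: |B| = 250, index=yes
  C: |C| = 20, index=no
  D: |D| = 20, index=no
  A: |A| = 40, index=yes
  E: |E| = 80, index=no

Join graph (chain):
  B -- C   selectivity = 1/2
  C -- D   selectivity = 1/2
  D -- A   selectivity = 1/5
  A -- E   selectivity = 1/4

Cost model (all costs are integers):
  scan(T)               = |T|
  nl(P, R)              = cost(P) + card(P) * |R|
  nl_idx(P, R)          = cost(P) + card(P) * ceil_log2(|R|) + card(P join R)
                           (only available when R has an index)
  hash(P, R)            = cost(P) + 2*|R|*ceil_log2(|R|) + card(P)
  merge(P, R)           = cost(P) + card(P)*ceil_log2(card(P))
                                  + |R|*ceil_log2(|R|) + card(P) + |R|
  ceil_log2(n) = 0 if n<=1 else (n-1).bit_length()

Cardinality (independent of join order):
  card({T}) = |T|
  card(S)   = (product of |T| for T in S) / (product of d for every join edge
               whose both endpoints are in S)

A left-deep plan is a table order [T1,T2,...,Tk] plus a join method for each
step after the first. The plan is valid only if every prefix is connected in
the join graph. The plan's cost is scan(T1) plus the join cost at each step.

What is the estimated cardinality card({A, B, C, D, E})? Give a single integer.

Tables in S: A(40), B(250), C(20), D(20), E(80)
Edges inside S: B-C(d=2), C-D(d=2), D-A(d=5), A-E(d=4)
numerator = 40 * 250 * 20 * 20 * 80 = 320000000
denominator = 2 * 2 * 5 * 4 = 80
card(S) = 320000000 / 80 = 4000000

4000000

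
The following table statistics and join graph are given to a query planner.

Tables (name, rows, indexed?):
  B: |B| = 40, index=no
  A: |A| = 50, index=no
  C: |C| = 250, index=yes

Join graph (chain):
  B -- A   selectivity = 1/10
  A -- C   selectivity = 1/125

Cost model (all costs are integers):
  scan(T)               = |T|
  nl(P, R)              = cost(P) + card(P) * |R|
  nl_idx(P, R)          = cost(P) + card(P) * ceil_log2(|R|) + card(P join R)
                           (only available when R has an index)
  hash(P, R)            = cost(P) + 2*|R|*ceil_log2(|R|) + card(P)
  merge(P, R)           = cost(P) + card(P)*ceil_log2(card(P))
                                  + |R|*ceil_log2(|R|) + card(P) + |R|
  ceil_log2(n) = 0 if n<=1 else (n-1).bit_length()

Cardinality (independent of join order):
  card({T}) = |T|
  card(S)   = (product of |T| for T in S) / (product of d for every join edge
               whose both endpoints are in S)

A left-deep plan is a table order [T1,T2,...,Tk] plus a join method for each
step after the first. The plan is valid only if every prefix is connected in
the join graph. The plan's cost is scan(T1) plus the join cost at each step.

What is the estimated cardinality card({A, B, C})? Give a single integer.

400

Tables in S: A(50), B(40), C(250)
Edges inside S: B-A(d=10), A-C(d=125)
numerator = 50 * 40 * 250 = 500000
denominator = 10 * 125 = 1250
card(S) = 500000 / 1250 = 400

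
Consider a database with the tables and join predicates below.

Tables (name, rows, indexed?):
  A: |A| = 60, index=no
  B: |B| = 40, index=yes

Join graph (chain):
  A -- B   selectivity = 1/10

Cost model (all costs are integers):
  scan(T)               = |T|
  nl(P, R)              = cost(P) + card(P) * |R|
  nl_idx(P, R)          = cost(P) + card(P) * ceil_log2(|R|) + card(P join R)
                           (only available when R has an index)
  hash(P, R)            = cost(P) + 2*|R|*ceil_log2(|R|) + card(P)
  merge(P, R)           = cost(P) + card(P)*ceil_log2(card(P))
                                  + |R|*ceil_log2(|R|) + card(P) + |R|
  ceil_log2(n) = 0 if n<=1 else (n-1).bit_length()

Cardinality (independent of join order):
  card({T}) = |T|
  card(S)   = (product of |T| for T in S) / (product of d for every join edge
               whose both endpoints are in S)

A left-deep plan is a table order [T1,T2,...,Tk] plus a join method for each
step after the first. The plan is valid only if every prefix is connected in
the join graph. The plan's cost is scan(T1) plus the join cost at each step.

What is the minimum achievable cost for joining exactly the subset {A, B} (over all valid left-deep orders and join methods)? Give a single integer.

600

Selinger DP over subsets of {A,B}:
  {A}: scan cost=60, card=60
  {B}: scan cost=40, card=40
  {AB}: card=240; try (B,hash)→600, (B,nl_idx)→660, (A,merge)→740, (B,merge)→760, (A,hash)→800, (A,nl)→2440 …(+1); best=600 via (B,hash)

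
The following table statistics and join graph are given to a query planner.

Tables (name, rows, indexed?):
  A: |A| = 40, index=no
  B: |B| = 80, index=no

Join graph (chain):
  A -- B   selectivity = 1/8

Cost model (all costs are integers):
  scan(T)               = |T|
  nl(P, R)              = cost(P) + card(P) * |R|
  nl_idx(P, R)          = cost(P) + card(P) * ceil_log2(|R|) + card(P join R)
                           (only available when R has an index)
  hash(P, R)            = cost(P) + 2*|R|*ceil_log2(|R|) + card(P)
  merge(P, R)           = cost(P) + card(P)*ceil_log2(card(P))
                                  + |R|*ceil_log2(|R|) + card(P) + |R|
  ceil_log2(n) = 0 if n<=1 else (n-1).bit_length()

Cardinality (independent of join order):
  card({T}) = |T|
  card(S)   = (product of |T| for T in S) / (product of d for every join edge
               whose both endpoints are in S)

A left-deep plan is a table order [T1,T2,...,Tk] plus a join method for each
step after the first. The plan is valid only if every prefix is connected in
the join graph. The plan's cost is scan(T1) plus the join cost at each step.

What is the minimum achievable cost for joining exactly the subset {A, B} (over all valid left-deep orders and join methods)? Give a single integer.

640

Selinger DP over subsets of {A,B}:
  {A}: scan cost=40, card=40
  {B}: scan cost=80, card=80
  {AB}: card=400; try (A,hash)→640, (B,merge)→960, (A,merge)→1000, (B,hash)→1200, (B,nl)→3240, (A,nl)→3280; best=640 via (A,hash)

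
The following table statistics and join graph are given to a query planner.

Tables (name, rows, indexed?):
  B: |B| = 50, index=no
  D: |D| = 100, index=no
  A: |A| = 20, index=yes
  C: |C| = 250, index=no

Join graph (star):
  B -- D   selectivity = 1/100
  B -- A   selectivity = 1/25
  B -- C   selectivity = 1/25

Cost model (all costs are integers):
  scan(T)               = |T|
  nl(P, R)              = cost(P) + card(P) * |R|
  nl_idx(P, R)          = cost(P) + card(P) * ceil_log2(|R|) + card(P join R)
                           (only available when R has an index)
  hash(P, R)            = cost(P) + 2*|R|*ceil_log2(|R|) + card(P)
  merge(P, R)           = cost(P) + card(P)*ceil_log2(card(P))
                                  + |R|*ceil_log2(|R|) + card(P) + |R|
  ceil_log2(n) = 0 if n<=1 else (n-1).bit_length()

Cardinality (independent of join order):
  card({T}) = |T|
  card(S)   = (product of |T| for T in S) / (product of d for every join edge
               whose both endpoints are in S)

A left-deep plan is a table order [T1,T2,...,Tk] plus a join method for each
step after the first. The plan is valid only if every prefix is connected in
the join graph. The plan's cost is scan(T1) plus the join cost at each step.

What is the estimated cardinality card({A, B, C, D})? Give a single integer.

Tables in S: A(20), B(50), C(250), D(100)
Edges inside S: B-D(d=100), B-A(d=25), B-C(d=25)
numerator = 20 * 50 * 250 * 100 = 25000000
denominator = 100 * 25 * 25 = 62500
card(S) = 25000000 / 62500 = 400

400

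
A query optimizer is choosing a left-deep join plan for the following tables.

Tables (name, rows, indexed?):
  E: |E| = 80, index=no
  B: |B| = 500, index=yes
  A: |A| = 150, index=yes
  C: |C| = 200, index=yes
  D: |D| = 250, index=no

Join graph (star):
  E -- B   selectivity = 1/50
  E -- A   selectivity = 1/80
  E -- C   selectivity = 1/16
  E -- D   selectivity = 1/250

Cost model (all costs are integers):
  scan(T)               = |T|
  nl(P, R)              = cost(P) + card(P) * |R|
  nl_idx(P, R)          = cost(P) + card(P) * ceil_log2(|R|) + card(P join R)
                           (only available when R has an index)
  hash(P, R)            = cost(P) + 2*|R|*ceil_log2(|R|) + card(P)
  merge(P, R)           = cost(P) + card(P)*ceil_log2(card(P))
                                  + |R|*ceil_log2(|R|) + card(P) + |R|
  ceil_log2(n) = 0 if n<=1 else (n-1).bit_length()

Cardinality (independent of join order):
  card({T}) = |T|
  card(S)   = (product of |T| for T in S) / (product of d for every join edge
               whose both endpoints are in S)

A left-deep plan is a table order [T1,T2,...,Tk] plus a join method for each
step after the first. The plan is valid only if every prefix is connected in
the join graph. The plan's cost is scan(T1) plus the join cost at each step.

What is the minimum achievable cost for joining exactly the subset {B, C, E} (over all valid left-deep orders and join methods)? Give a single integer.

Selinger DP over subsets of {B,C,E}:
  {E}: scan cost=80, card=80
  {B}: scan cost=500, card=500
  {C}: scan cost=200, card=200
  {BE}: card=800; try (B,nl_idx)→1600, (E,hash)→2120, (B,merge)→5720, (E,merge)→6140, (B,hash)→9160, (B,nl)→40080 …(+1); best=1600 via (B,nl_idx)
  {CE}: card=1000; try (E,hash)→1520, (C,nl_idx)→1720, (C,merge)→2520, (E,merge)→2640, (C,hash)→3360, (C,nl)→16080 …(+1); best=1520 via (E,hash)
  {BCE}: card=10000; try (C,hash)→5600, (B,hash)→11520, (C,merge)→12200, (B,merge)→17520, (C,nl_idx)→18000, (B,nl_idx)→20520 …(+2); best=5600 via (C,hash)

5600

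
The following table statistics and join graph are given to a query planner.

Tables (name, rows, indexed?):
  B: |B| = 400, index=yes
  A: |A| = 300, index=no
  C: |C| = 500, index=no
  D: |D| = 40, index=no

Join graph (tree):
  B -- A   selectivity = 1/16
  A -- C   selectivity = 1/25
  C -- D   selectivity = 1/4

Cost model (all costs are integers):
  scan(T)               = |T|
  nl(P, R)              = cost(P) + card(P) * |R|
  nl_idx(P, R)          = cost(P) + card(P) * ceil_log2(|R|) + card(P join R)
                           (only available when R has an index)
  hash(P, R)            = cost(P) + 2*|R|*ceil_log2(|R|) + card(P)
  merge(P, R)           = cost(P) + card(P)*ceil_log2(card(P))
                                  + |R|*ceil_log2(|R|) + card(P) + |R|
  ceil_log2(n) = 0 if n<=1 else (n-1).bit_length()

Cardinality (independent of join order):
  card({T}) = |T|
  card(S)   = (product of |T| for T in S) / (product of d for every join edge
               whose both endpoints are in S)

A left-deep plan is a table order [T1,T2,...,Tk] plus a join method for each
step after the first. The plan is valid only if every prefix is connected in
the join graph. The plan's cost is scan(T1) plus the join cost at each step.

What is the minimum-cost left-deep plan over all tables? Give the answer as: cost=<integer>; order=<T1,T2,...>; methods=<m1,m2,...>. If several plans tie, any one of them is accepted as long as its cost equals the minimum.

Selinger DP (subsets sized 1..n):
  {B}: scan cost=400, card=400
  {A}: scan cost=300, card=300
  {C}: scan cost=500, card=500
  {D}: scan cost=40, card=40
  {AB}: card=7500; try (A,hash)→6200, (B,merge)→7300, (A,merge)→7400, (B,hash)→7800, (B,nl_idx)→10500, (B,nl)→120300 …(+1); best=6200 via (A,hash)
  {AC}: card=6000; try (A,hash)→6400, (C,merge)→8300, (A,merge)→8500, (C,hash)→9600, (C,nl)→150300, (A,nl)→150500; best=6400 via (A,hash)
  {CD}: card=5000; try (D,hash)→1480, (C,merge)→5320, (D,merge)→5780, (C,hash)→9080, (C,nl)→20040, (D,nl)→20500; best=1480 via (D,hash)
  {ABC}: card=150000; try (B,hash)→19600, (C,hash)→22700, (B,merge)→94400, (C,merge)→116200, (B,nl_idx)→210400, (B,nl)→2406400 …(+1); best=19600 via (B,hash)
  {ACD}: card=60000; try (A,hash)→11880, (D,hash)→12880, (A,merge)→74480, (D,merge)→90680, (D,nl)→246400, (A,nl)→1501480; best=11880 via (A,hash)
  {ABCD}: card=1500000; try (B,hash)→79080, (D,hash)→170080, (B,merge)→1035880, (B,nl_idx)→2051880, (D,merge)→2869880, (D,nl)→6019600 …(+1); best=79080 via (B,hash)

cost=79080; order=C,D,A,B; methods=hash,hash,hash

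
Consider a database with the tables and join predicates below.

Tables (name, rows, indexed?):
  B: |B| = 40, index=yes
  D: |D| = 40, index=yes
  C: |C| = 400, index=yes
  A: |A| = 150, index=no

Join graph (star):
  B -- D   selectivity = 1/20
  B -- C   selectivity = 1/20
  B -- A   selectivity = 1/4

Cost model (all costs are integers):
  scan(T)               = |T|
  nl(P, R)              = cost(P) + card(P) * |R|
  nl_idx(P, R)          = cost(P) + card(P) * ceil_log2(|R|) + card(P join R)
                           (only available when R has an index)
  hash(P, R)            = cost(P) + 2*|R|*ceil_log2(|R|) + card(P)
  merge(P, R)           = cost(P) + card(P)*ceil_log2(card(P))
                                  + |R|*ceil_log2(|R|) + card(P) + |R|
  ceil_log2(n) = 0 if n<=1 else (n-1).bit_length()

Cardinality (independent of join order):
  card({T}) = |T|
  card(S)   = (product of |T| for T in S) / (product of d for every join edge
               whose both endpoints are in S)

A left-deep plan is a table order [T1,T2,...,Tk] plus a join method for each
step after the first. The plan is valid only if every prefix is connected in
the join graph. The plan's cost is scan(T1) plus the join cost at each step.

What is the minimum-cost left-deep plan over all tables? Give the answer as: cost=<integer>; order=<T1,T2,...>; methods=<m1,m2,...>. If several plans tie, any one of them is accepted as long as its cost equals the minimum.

cost=6480; order=B,C,D,A; methods=nl_idx,hash,hash

Selinger DP (subsets sized 1..n):
  {B}: scan cost=40, card=40
  {D}: scan cost=40, card=40
  {C}: scan cost=400, card=400
  {A}: scan cost=150, card=150
  {BD}: card=80; try (D,nl_idx)→360, (B,nl_idx)→360, (D,hash)→560, (B,hash)→560, (D,merge)→600, (B,merge)→600 …(+2); best=360 via (D,nl_idx)
  {BC}: card=800; try (C,nl_idx)→1200, (B,hash)→1280, (B,nl_idx)→3600, (C,merge)→4320, (B,merge)→4680, (C,hash)→7280 …(+2); best=1200 via (C,nl_idx)
  {AB}: card=1500; try (B,hash)→780, (A,merge)→1670, (B,merge)→1780, (A,hash)→2480, (B,nl_idx)→2550, (A,nl)→6040 …(+1); best=780 via (B,hash)
  {BCD}: card=1600; try (D,hash)→2480, (C,nl_idx)→2680, (C,merge)→5000, (D,nl_idx)→7600, (C,hash)→7640, (D,merge)→10280 …(+2); best=2480 via (D,hash)
  {ABD}: card=3000; try (A,merge)→2350, (D,hash)→2760, (A,hash)→2840, (A,nl)→12360, (D,nl_idx)→12780, (D,merge)→19060 …(+1); best=2350 via (A,merge)
  {ABC}: card=30000; try (A,hash)→4400, (C,hash)→9480, (A,merge)→11350, (C,merge)→22780, (C,nl_idx)→44280, (A,nl)→121200 …(+1); best=4400 via (A,hash)
  {ABCD}: card=60000; try (A,hash)→6480, (C,hash)→12550, (A,merge)→23030, (D,hash)→34880, (C,merge)→45350, (C,nl_idx)→89350 …(+5); best=6480 via (A,hash)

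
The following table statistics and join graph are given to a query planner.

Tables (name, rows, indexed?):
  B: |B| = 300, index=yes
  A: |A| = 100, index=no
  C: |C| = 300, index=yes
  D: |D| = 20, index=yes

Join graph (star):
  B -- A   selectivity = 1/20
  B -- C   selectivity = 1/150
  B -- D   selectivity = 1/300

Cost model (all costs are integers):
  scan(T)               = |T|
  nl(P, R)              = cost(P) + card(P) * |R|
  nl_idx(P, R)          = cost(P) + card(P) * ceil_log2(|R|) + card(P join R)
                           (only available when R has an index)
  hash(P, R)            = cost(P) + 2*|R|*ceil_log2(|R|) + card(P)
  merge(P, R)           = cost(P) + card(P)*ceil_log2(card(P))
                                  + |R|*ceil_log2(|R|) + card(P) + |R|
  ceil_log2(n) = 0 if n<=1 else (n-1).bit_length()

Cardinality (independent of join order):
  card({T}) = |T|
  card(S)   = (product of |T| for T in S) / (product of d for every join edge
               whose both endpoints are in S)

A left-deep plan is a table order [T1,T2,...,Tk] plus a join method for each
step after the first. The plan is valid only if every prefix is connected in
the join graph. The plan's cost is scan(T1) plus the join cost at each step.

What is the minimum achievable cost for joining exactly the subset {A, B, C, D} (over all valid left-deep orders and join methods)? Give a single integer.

1520

Selinger DP over subsets of {A,B,C,D}:
  {B}: scan cost=300, card=300
  {A}: scan cost=100, card=100
  {C}: scan cost=300, card=300
  {D}: scan cost=20, card=20
  {AB}: card=1500; try (A,hash)→2000, (B,nl_idx)→2500, (B,merge)→3900, (A,merge)→4100, (B,hash)→5600, (B,nl)→30100 …(+1); best=2000 via (A,hash)
  {BC}: card=600; try (C,nl_idx)→3600, (B,nl_idx)→3600, (C,hash)→6000, (B,hash)→6000, (C,merge)→6300, (B,merge)→6300 …(+2); best=3600 via (C,nl_idx)
  {BD}: card=20; try (B,nl_idx)→220, (D,hash)→800, (D,nl_idx)→1820, (B,merge)→3140, (D,merge)→3420, (B,hash)→5440 …(+2); best=220 via (B,nl_idx)
  {ABC}: card=3000; try (A,hash)→5600, (C,hash)→8900, (A,merge)→11000, (C,nl_idx)→18500, (C,merge)→23000, (A,nl)→63600 …(+1); best=5600 via (A,hash)
  {ABD}: card=100; try (A,merge)→1140, (A,hash)→1640, (A,nl)→2220, (D,hash)→3700, (D,nl_idx)→9600, (D,merge)→20120 …(+1); best=1140 via (A,merge)
  {BCD}: card=40; try (C,nl_idx)→440, (C,merge)→3340, (D,hash)→4400, (C,hash)→5640, (C,nl)→6220, (D,nl_idx)→6640 …(+2); best=440 via (C,nl_idx)
  {ABCD}: card=200; try (A,merge)→1520, (A,hash)→1880, (C,nl_idx)→2240, (A,nl)→4440, (C,merge)→4940, (C,hash)→6640 …(+5); best=1520 via (A,merge)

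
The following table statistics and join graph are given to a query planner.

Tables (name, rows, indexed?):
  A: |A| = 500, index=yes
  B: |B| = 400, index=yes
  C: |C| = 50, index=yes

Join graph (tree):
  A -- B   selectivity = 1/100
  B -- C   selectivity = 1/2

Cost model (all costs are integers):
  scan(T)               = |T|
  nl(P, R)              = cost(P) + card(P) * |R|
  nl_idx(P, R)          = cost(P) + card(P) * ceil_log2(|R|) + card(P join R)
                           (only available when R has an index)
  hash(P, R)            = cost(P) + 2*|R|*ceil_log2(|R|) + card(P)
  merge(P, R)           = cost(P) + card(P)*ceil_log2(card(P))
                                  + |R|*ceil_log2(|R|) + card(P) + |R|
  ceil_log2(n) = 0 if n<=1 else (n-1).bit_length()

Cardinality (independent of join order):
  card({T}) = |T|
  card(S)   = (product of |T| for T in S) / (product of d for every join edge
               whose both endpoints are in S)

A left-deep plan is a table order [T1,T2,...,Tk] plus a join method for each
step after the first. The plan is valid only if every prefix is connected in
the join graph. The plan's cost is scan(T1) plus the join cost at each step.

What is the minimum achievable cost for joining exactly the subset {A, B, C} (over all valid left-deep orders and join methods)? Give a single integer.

8600

Selinger DP over subsets of {A,B,C}:
  {A}: scan cost=500, card=500
  {B}: scan cost=400, card=400
  {C}: scan cost=50, card=50
  {AB}: card=2000; try (A,nl_idx)→6000, (B,nl_idx)→7000, (B,hash)→8200, (A,merge)→9400, (B,merge)→9500, (A,hash)→9800 …(+2); best=6000 via (A,nl_idx)
  {BC}: card=10000; try (C,hash)→1400, (B,merge)→4400, (C,merge)→4750, (B,hash)→7300, (B,nl_idx)→10500, (C,nl_idx)→12800 …(+2); best=1400 via (C,hash)
  {ABC}: card=50000; try (C,hash)→8600, (A,hash)→20400, (C,merge)→30350, (C,nl_idx)→68000, (C,nl)→106000, (A,nl_idx)→141400 …(+2); best=8600 via (C,hash)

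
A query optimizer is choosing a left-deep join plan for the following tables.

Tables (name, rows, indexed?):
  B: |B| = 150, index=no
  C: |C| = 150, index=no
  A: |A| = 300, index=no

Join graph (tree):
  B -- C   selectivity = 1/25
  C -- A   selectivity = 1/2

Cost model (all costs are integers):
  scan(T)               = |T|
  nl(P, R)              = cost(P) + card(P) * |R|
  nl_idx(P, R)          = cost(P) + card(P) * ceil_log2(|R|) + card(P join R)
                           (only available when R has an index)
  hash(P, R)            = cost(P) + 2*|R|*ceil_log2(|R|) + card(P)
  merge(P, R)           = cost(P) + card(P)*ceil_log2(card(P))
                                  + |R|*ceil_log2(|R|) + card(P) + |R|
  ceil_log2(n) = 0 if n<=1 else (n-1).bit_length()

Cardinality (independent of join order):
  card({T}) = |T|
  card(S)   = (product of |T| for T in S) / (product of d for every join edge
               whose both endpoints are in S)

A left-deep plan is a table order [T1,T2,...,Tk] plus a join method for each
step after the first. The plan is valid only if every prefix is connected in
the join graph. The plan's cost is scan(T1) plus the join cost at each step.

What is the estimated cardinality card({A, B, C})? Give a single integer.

Tables in S: A(300), B(150), C(150)
Edges inside S: B-C(d=25), C-A(d=2)
numerator = 300 * 150 * 150 = 6750000
denominator = 25 * 2 = 50
card(S) = 6750000 / 50 = 135000

135000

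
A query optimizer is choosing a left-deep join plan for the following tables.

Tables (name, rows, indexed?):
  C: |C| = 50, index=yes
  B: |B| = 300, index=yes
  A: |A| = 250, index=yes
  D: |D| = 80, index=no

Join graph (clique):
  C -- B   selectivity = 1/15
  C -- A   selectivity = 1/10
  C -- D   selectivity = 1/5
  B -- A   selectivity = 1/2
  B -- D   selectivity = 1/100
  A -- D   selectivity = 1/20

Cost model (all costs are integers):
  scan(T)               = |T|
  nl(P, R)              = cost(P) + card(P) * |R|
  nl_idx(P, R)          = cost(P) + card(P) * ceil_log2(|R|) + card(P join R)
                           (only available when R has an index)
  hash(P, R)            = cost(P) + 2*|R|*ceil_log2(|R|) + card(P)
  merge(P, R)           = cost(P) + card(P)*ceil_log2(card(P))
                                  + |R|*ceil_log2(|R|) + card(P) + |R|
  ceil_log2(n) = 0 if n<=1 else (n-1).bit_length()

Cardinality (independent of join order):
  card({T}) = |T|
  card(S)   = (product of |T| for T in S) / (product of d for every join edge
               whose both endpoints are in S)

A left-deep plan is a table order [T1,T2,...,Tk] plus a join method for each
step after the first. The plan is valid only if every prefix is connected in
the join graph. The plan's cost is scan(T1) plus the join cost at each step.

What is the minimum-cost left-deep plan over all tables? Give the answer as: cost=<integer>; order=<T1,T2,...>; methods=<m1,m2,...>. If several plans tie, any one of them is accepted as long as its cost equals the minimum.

Selinger DP (subsets sized 1..n):
  {C}: scan cost=50, card=50
  {B}: scan cost=300, card=300
  {A}: scan cost=250, card=250
  {D}: scan cost=80, card=80
  {BC}: card=1000; try (C,hash)→1200, (B,nl_idx)→1500, (C,nl_idx)→3100, (B,merge)→3400, (C,merge)→3650, (B,hash)→5500 …(+2); best=1200 via (C,hash)
  {AC}: card=1250; try (C,hash)→1100, (A,nl_idx)→1700, (A,merge)→2650, (C,merge)→2850, (C,nl_idx)→3000, (A,hash)→4100 …(+2); best=1100 via (C,hash)
  {CD}: card=800; try (C,hash)→760, (D,merge)→1040, (C,merge)→1070, (D,hash)→1220, (C,nl_idx)→1360, (D,nl)→4050 …(+1); best=760 via (C,hash)
  {AB}: card=37500; try (A,hash)→4600, (B,merge)→5500, (A,merge)→5550, (B,hash)→5900, (B,nl_idx)→40000, (A,nl_idx)→40200 …(+2); best=4600 via (A,hash)
  {BD}: card=240; try (B,nl_idx)→1040, (D,hash)→1720, (B,merge)→3720, (D,merge)→3940, (B,hash)→5560, (B,nl)→24080 …(+1); best=1040 via (B,nl_idx)
  {AD}: card=1000; try (D,hash)→1620, (A,nl_idx)→1720, (A,merge)→2970, (D,merge)→3140, (A,hash)→4160, (A,nl)→20080 …(+1); best=1620 via (D,hash)
  {ABC}: card=12500; try (A,hash)→6200, (B,hash)→7750, (A,merge)→14450, (B,merge)→19100, (A,nl_idx)→21700, (B,nl_idx)→24850 …(+6); best=6200 via (A,hash)
  {BCD}: card=160; try (C,hash)→1880, (C,nl_idx)→2640, (D,hash)→3320, (C,merge)→3550, (B,hash)→6960, (B,nl_idx)→8120 …(+5); best=1880 via (C,hash)
  {ACD}: card=1000; try (C,hash)→3220, (D,hash)→3470, (A,hash)→5560, (A,nl_idx)→8160, (C,nl_idx)→8620, (A,merge)→11810 …(+5); best=3220 via (C,hash)
  {ABD}: card=1500; try (A,nl_idx)→4460, (A,hash)→5280, (A,merge)→5450, (B,hash)→8020, (B,nl_idx)→12120, (B,merge)→15620 …(+5); best=4460 via (A,nl_idx)
  {ABCD}: card=100; try (A,nl_idx)→3260, (A,merge)→5570, (A,hash)→6040, (C,hash)→6560, (B,hash)→9620, (B,nl_idx)→12320 …(+9); best=3260 via (A,nl_idx)

cost=3260; order=D,B,C,A; methods=nl_idx,hash,nl_idx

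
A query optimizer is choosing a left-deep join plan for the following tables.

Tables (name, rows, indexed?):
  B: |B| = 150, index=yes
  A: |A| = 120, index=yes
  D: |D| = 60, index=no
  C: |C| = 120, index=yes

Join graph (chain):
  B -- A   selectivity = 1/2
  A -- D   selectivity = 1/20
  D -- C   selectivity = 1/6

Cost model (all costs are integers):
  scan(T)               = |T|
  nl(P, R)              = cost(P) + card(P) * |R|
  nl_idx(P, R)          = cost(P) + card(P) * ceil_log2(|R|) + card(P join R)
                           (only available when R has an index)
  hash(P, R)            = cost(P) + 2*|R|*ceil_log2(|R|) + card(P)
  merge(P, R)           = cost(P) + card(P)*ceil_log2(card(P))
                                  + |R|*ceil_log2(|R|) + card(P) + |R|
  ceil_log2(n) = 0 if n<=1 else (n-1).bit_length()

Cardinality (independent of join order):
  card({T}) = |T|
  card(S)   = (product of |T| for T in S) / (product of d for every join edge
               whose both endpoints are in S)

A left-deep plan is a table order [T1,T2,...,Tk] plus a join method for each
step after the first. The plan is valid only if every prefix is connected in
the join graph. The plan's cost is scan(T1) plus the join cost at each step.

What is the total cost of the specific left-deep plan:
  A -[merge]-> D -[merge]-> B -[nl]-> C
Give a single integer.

step 1: scan A: cost=120, card=120
step 2: join D via merge
    card(P join D) = 120*60/(20) = 360
    cost = 120 + 120*7 + 60*6 + 120 + 60 = 1500
step 3: join B via merge
    card(P join B) = 360*150/(2) = 27000
    cost = 1500 + 360*9 + 150*8 + 360 + 150 = 6450
step 4: join C via nl
    card(P join C) = 27000*120/(6) = 540000
    cost = 6450 + 27000*120 = 3246450

3246450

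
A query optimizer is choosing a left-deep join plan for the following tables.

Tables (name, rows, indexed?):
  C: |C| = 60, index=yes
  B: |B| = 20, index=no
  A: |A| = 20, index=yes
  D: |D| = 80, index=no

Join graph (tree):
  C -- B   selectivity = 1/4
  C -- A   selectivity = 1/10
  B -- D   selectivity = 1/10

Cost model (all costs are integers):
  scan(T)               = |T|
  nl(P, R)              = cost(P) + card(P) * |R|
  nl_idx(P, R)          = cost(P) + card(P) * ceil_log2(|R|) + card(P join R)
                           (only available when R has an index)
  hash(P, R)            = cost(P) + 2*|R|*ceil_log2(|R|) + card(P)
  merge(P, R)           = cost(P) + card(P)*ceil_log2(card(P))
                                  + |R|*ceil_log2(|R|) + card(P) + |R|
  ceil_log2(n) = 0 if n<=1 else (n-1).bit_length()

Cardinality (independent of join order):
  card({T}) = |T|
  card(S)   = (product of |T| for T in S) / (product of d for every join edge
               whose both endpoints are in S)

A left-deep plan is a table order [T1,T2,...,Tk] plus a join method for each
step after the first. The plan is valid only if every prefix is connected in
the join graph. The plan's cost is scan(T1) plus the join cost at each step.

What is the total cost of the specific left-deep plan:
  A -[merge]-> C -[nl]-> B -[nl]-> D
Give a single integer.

step 1: scan A: cost=20, card=20
step 2: join C via merge
    card(P join C) = 20*60/(10) = 120
    cost = 20 + 20*5 + 60*6 + 20 + 60 = 560
step 3: join B via nl
    card(P join B) = 120*20/(4) = 600
    cost = 560 + 120*20 = 2960
step 4: join D via nl
    card(P join D) = 600*80/(10) = 4800
    cost = 2960 + 600*80 = 50960

50960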